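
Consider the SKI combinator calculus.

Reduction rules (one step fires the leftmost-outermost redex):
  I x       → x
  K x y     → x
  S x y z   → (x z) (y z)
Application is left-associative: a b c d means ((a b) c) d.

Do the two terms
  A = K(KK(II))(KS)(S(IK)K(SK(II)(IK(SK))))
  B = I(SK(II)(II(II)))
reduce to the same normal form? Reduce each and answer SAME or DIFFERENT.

Answer: DIFFERENT — A ⇓ K(K(SK)), B ⇓ I

Derivation:
Term A:
  start: K(KK(II))(KS)(S(IK)K(SK(II)(IK(SK))))
  [1] KK(II)(S(IK)K(SK(II)(IK(SK))))
  [2] K(S(IK)K(SK(II)(IK(SK))))
  [3] K(IK(SK(II)(IK(SK)))(K(SK(II)(IK(SK)))))
  [4] K(K(SK(II)(IK(SK)))(K(SK(II)(IK(SK)))))
  [5] K(SK(II)(IK(SK)))
  [6] K(K(IK(SK))(II(IK(SK))))
  [7] K(IK(SK))
  [8] K(K(SK))

Term B:
  start: I(SK(II)(II(II)))
  [1] SK(II)(II(II))
  [2] K(II(II))(II(II(II)))
  [3] II(II)
  [4] I(II)
  [5] II
  [6] I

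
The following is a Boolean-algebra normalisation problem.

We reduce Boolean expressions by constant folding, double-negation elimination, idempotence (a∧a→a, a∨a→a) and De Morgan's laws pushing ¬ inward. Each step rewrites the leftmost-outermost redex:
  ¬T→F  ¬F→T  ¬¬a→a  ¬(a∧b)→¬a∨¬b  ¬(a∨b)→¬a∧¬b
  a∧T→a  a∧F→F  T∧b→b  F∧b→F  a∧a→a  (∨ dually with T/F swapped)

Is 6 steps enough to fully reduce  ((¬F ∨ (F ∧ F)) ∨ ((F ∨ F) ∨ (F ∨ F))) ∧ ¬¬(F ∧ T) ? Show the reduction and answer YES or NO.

Answer: YES — reaches normal form F in 6 ≤ 6 steps

Derivation:
  start: ((¬F ∨ (F ∧ F)) ∨ ((F ∨ F) ∨ (F ∨ F))) ∧ ¬¬(F ∧ T)
  [1] ((T ∨ (F ∧ F)) ∨ ((F ∨ F) ∨ (F ∨ F))) ∧ ¬¬(F ∧ T)
  [2] (T ∨ ((F ∨ F) ∨ (F ∨ F))) ∧ ¬¬(F ∧ T)
  [3] T ∧ ¬¬(F ∧ T)
  [4] ¬¬(F ∧ T)
  [5] F ∧ T
  [6] F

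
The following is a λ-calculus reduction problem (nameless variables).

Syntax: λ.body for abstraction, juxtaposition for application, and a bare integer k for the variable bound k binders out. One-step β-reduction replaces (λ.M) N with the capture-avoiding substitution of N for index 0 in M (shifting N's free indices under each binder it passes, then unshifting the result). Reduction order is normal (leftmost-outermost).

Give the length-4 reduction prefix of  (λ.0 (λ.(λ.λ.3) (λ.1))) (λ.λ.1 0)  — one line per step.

Answer: after 4 steps: λ.λ.λ.λ.1 0

Working:
  start: (λ.0 (λ.(λ.λ.3) (λ.1))) (λ.λ.1 0)
  [1] (λ.λ.1 0) (λ.(λ.λ.λ.λ.1 0) (λ.1))
  [2] λ.(λ.(λ.λ.λ.λ.1 0) (λ.1)) 0
  [3] λ.(λ.λ.λ.λ.1 0) (λ.1)
  [4] λ.λ.λ.λ.1 0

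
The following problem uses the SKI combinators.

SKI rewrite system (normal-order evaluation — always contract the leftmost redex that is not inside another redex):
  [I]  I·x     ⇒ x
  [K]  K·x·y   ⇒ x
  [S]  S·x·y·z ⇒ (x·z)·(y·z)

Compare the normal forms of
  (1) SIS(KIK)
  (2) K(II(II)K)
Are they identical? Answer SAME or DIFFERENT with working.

Answer: DIFFERENT — A ⇓ SI, B ⇓ KK

Derivation:
Term A:
  start: SIS(KIK)
  [1] I(KIK)(S(KIK))
  [2] KIK(S(KIK))
  [3] I(S(KIK))
  [4] S(KIK)
  [5] SI

Term B:
  start: K(II(II)K)
  [1] K(I(II)K)
  [2] K(IIK)
  [3] K(IK)
  [4] KK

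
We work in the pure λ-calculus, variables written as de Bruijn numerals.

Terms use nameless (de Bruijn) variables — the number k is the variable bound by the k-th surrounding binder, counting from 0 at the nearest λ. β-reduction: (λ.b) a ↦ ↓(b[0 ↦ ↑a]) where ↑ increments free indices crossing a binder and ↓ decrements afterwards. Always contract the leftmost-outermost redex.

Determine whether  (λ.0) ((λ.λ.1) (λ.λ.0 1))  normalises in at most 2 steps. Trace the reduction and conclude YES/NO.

  start: (λ.0) ((λ.λ.1) (λ.λ.0 1))
  →1  (λ.λ.1) (λ.λ.0 1)
  →2  λ.λ.λ.0 1

Answer: YES — reaches normal form λ.λ.λ.0 1 in 2 ≤ 2 steps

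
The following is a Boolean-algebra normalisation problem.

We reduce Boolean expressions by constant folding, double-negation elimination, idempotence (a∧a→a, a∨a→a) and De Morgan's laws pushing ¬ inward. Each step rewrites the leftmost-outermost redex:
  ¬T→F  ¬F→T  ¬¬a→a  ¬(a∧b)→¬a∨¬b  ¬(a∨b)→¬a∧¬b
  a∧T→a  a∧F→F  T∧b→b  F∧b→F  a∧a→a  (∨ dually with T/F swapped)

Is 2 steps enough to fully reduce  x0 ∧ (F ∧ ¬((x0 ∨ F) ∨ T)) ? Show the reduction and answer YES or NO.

  start: x0 ∧ (F ∧ ¬((x0 ∨ F) ∨ T))
  step 1: x0 ∧ F
  step 2: F

Answer: YES — reaches normal form F in 2 ≤ 2 steps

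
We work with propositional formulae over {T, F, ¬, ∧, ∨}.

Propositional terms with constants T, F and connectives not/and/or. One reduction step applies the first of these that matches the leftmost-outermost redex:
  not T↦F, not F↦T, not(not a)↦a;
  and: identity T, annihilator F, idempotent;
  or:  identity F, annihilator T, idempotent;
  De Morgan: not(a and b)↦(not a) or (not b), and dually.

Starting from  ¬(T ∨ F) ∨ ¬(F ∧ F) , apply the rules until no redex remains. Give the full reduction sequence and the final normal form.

Answer: normal form = T  (in 7 steps)

Derivation:
  start: ¬(T ∨ F) ∨ ¬(F ∧ F)
  step 1: (¬T ∧ ¬F) ∨ ¬(F ∧ F)
  step 2: (F ∧ ¬F) ∨ ¬(F ∧ F)
  step 3: F ∨ ¬(F ∧ F)
  step 4: ¬(F ∧ F)
  step 5: ¬F ∨ ¬F
  step 6: ¬F
  step 7: T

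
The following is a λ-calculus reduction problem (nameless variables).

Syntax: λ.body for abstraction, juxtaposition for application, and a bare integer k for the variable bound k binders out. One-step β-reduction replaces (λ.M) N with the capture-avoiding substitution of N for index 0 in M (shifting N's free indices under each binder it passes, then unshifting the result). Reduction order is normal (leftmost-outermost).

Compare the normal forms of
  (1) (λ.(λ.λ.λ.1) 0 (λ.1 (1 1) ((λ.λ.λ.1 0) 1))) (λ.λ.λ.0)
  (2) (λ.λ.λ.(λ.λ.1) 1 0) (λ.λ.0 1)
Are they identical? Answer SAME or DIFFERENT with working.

Answer: DIFFERENT — A ⇓ λ.λ.λ.0, B ⇓ λ.λ.1

Reduction:
Term A:
  start: (λ.(λ.λ.λ.1) 0 (λ.1 (1 1) ((λ.λ.λ.1 0) 1))) (λ.λ.λ.0)
  →1  (λ.λ.λ.1) (λ.λ.λ.0) (λ.(λ.λ.λ.0) ((λ.λ.λ.0) (λ.λ.λ.0)) ((λ.λ.λ.1 0) (λ.λ.λ.0)))
  →2  (λ.λ.1) (λ.(λ.λ.λ.0) ((λ.λ.λ.0) (λ.λ.λ.0)) ((λ.λ.λ.1 0) (λ.λ.λ.0)))
  →3  λ.λ.(λ.λ.λ.0) ((λ.λ.λ.0) (λ.λ.λ.0)) ((λ.λ.λ.1 0) (λ.λ.λ.0))
  →4  λ.λ.(λ.λ.0) ((λ.λ.λ.1 0) (λ.λ.λ.0))
  →5  λ.λ.λ.0

Term B:
  start: (λ.λ.λ.(λ.λ.1) 1 0) (λ.λ.0 1)
  →1  λ.λ.(λ.λ.1) 1 0
  →2  λ.λ.(λ.2) 0
  →3  λ.λ.1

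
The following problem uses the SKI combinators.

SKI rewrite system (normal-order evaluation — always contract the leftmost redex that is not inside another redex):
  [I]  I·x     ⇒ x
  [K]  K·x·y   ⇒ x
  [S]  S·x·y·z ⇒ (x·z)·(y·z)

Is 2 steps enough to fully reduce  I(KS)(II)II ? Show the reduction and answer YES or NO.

  start: I(KS)(II)II
  →1  KS(II)II
  →2  SII

Answer: YES — reaches normal form SII in 2 ≤ 2 steps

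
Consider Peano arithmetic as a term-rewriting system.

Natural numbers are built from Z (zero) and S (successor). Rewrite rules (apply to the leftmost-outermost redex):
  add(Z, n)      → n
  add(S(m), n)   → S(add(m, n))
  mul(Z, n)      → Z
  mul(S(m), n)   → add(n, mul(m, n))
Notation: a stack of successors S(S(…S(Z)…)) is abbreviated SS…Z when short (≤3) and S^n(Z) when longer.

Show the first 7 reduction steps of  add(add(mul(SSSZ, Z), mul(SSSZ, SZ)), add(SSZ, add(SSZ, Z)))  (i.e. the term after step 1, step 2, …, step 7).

  start: add(add(mul(SSSZ, Z), mul(SSSZ, SZ)), add(SSZ, add(SSZ, Z)))
  step 1: add(add(add(Z, mul(SSZ, Z)), mul(SSSZ, SZ)), add(SSZ, add(SSZ, Z)))
  step 2: add(add(mul(SSZ, Z), mul(SSSZ, SZ)), add(SSZ, add(SSZ, Z)))
  step 3: add(add(add(Z, mul(SZ, Z)), mul(SSSZ, SZ)), add(SSZ, add(SSZ, Z)))
  step 4: add(add(mul(SZ, Z), mul(SSSZ, SZ)), add(SSZ, add(SSZ, Z)))
  step 5: add(add(add(Z, mul(Z, Z)), mul(SSSZ, SZ)), add(SSZ, add(SSZ, Z)))
  step 6: add(add(mul(Z, Z), mul(SSSZ, SZ)), add(SSZ, add(SSZ, Z)))
  step 7: add(add(Z, mul(SSSZ, SZ)), add(SSZ, add(SSZ, Z)))

Answer: after 7 steps: add(add(Z, mul(SSSZ, SZ)), add(SSZ, add(SSZ, Z)))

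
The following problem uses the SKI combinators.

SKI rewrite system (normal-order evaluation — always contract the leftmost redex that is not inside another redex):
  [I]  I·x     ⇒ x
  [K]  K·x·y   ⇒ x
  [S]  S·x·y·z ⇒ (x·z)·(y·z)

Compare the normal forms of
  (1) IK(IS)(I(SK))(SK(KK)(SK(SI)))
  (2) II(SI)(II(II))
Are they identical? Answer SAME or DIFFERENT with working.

Term A:
  start: IK(IS)(I(SK))(SK(KK)(SK(SI)))
  step 1: K(IS)(I(SK))(SK(KK)(SK(SI)))
  step 2: IS(SK(KK)(SK(SI)))
  step 3: S(SK(KK)(SK(SI)))
  step 4: S(K(SK(SI))(KK(SK(SI))))
  step 5: S(SK(SI))

Term B:
  start: II(SI)(II(II))
  step 1: I(SI)(II(II))
  step 2: SI(II(II))
  step 3: SI(I(II))
  step 4: SI(II)
  step 5: SII

Answer: DIFFERENT — A ⇓ S(SK(SI)), B ⇓ SII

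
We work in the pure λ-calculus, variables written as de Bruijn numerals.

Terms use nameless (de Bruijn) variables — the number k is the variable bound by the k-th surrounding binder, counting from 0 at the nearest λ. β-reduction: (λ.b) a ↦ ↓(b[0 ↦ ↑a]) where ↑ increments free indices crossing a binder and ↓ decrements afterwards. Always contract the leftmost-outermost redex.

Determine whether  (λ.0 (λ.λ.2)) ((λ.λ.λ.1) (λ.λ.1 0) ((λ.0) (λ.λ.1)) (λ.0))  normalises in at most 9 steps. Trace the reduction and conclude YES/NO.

Answer: NO — after 9 steps the term is λ.λ.λ.(λ.0) (λ.λ.1), not yet normal

Working:
  start: (λ.0 (λ.λ.2)) ((λ.λ.λ.1) (λ.λ.1 0) ((λ.0) (λ.λ.1)) (λ.0))
  →1  (λ.λ.λ.1) (λ.λ.1 0) ((λ.0) (λ.λ.1)) (λ.0) (λ.λ.(λ.λ.λ.1) (λ.λ.1 0) ((λ.0) (λ.λ.1)) (λ.0))
  →2  (λ.λ.1) ((λ.0) (λ.λ.1)) (λ.0) (λ.λ.(λ.λ.λ.1) (λ.λ.1 0) ((λ.0) (λ.λ.1)) (λ.0))
  →3  (λ.(λ.0) (λ.λ.1)) (λ.0) (λ.λ.(λ.λ.λ.1) (λ.λ.1 0) ((λ.0) (λ.λ.1)) (λ.0))
  →4  (λ.0) (λ.λ.1) (λ.λ.(λ.λ.λ.1) (λ.λ.1 0) ((λ.0) (λ.λ.1)) (λ.0))
  →5  (λ.λ.1) (λ.λ.(λ.λ.λ.1) (λ.λ.1 0) ((λ.0) (λ.λ.1)) (λ.0))
  →6  λ.λ.λ.(λ.λ.λ.1) (λ.λ.1 0) ((λ.0) (λ.λ.1)) (λ.0)
  →7  λ.λ.λ.(λ.λ.1) ((λ.0) (λ.λ.1)) (λ.0)
  →8  λ.λ.λ.(λ.(λ.0) (λ.λ.1)) (λ.0)
  →9  λ.λ.λ.(λ.0) (λ.λ.1)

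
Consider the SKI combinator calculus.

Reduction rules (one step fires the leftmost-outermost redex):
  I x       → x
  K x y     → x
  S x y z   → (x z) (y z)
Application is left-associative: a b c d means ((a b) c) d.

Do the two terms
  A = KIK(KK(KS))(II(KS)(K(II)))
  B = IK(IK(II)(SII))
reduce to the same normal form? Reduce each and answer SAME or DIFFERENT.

Term A:
  start: KIK(KK(KS))(II(KS)(K(II)))
  step 1: I(KK(KS))(II(KS)(K(II)))
  step 2: KK(KS)(II(KS)(K(II)))
  step 3: K(II(KS)(K(II)))
  step 4: K(I(KS)(K(II)))
  step 5: K(KS(K(II)))
  step 6: KS

Term B:
  start: IK(IK(II)(SII))
  step 1: K(IK(II)(SII))
  step 2: K(K(II)(SII))
  step 3: K(II)
  step 4: KI

Answer: DIFFERENT — A ⇓ KS, B ⇓ KI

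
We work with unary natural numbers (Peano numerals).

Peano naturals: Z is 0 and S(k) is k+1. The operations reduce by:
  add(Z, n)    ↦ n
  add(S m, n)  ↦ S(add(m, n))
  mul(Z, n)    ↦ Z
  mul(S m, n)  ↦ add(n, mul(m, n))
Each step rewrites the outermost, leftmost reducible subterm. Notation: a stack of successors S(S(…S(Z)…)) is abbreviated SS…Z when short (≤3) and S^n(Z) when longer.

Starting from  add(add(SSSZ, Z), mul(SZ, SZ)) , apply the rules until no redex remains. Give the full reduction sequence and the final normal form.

  start: add(add(SSSZ, Z), mul(SZ, SZ))
  [1] add(S(add(SSZ, Z)), mul(SZ, SZ))
  [2] S(add(add(SSZ, Z), mul(SZ, SZ)))
  [3] S(add(S(add(SZ, Z)), mul(SZ, SZ)))
  [4] S(S(add(add(SZ, Z), mul(SZ, SZ))))
  [5] S(S(add(S(add(Z, Z)), mul(SZ, SZ))))
  [6] S(S(S(add(add(Z, Z), mul(SZ, SZ)))))
  [7] S(S(S(add(Z, mul(SZ, SZ)))))
  [8] S(S(S(mul(SZ, SZ))))
  [9] S(S(S(add(SZ, mul(Z, SZ)))))
  [10] S(S(S(S(add(Z, mul(Z, SZ))))))
  [11] S(S(S(S(mul(Z, SZ)))))
  [12] S^4(Z)

Answer: normal form = S^4(Z)  (in 12 steps)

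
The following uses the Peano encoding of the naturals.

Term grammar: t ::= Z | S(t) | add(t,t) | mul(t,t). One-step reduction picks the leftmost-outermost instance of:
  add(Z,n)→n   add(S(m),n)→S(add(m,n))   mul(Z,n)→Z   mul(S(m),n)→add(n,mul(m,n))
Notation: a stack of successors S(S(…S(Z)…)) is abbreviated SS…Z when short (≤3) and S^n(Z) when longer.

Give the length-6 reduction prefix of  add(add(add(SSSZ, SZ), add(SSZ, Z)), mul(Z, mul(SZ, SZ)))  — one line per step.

Answer: after 6 steps: S(S(add(add(add(SZ, SZ), add(SSZ, Z)), mul(Z, mul(SZ, SZ)))))

Derivation:
  start: add(add(add(SSSZ, SZ), add(SSZ, Z)), mul(Z, mul(SZ, SZ)))
  [1] add(add(S(add(SSZ, SZ)), add(SSZ, Z)), mul(Z, mul(SZ, SZ)))
  [2] add(S(add(add(SSZ, SZ), add(SSZ, Z))), mul(Z, mul(SZ, SZ)))
  [3] S(add(add(add(SSZ, SZ), add(SSZ, Z)), mul(Z, mul(SZ, SZ))))
  [4] S(add(add(S(add(SZ, SZ)), add(SSZ, Z)), mul(Z, mul(SZ, SZ))))
  [5] S(add(S(add(add(SZ, SZ), add(SSZ, Z))), mul(Z, mul(SZ, SZ))))
  [6] S(S(add(add(add(SZ, SZ), add(SSZ, Z)), mul(Z, mul(SZ, SZ)))))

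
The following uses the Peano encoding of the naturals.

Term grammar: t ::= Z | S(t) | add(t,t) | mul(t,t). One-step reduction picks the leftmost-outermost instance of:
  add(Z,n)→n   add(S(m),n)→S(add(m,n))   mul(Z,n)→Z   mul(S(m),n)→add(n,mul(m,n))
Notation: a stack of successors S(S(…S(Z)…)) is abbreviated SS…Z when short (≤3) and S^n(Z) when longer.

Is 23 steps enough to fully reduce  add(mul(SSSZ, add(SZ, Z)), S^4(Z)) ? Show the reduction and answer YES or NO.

Answer: YES — reaches normal form S^7(Z) in 20 ≤ 23 steps

Reduction:
  start: add(mul(SSSZ, add(SZ, Z)), S^4(Z))
  step 1: add(add(add(SZ, Z), mul(SSZ, add(SZ, Z))), S^4(Z))
  step 2: add(add(S(add(Z, Z)), mul(SSZ, add(SZ, Z))), S^4(Z))
  step 3: add(S(add(add(Z, Z), mul(SSZ, add(SZ, Z)))), S^4(Z))
  step 4: S(add(add(add(Z, Z), mul(SSZ, add(SZ, Z))), S^4(Z)))
  step 5: S(add(add(Z, mul(SSZ, add(SZ, Z))), S^4(Z)))
  step 6: S(add(mul(SSZ, add(SZ, Z)), S^4(Z)))
  step 7: S(add(add(add(SZ, Z), mul(SZ, add(SZ, Z))), S^4(Z)))
  step 8: S(add(add(S(add(Z, Z)), mul(SZ, add(SZ, Z))), S^4(Z)))
  step 9: S(add(S(add(add(Z, Z), mul(SZ, add(SZ, Z)))), S^4(Z)))
  step 10: S(S(add(add(add(Z, Z), mul(SZ, add(SZ, Z))), S^4(Z))))
  step 11: S(S(add(add(Z, mul(SZ, add(SZ, Z))), S^4(Z))))
  step 12: S(S(add(mul(SZ, add(SZ, Z)), S^4(Z))))
  step 13: S(S(add(add(add(SZ, Z), mul(Z, add(SZ, Z))), S^4(Z))))
  step 14: S(S(add(add(S(add(Z, Z)), mul(Z, add(SZ, Z))), S^4(Z))))
  step 15: S(S(add(S(add(add(Z, Z), mul(Z, add(SZ, Z)))), S^4(Z))))
  step 16: S(S(S(add(add(add(Z, Z), mul(Z, add(SZ, Z))), S^4(Z)))))
  step 17: S(S(S(add(add(Z, mul(Z, add(SZ, Z))), S^4(Z)))))
  step 18: S(S(S(add(mul(Z, add(SZ, Z)), S^4(Z)))))
  step 19: S(S(S(add(Z, S^4(Z)))))
  step 20: S^7(Z)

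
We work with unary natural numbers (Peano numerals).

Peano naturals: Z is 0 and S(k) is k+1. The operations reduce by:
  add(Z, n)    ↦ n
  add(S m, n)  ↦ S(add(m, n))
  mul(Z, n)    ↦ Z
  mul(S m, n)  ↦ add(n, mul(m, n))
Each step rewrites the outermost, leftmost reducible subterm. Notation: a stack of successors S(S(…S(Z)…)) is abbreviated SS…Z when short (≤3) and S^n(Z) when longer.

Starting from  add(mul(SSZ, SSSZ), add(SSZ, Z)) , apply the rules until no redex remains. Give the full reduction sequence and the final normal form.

  start: add(mul(SSZ, SSSZ), add(SSZ, Z))
  [1] add(add(SSSZ, mul(SZ, SSSZ)), add(SSZ, Z))
  [2] add(S(add(SSZ, mul(SZ, SSSZ))), add(SSZ, Z))
  [3] S(add(add(SSZ, mul(SZ, SSSZ)), add(SSZ, Z)))
  [4] S(add(S(add(SZ, mul(SZ, SSSZ))), add(SSZ, Z)))
  [5] S(S(add(add(SZ, mul(SZ, SSSZ)), add(SSZ, Z))))
  [6] S(S(add(S(add(Z, mul(SZ, SSSZ))), add(SSZ, Z))))
  [7] S(S(S(add(add(Z, mul(SZ, SSSZ)), add(SSZ, Z)))))
  [8] S(S(S(add(mul(SZ, SSSZ), add(SSZ, Z)))))
  [9] S(S(S(add(add(SSSZ, mul(Z, SSSZ)), add(SSZ, Z)))))
  [10] S(S(S(add(S(add(SSZ, mul(Z, SSSZ))), add(SSZ, Z)))))
  [11] S(S(S(S(add(add(SSZ, mul(Z, SSSZ)), add(SSZ, Z))))))
  [12] S(S(S(S(add(S(add(SZ, mul(Z, SSSZ))), add(SSZ, Z))))))
  [13] S(S(S(S(S(add(add(SZ, mul(Z, SSSZ)), add(SSZ, Z)))))))
  [14] S(S(S(S(S(add(S(add(Z, mul(Z, SSSZ))), add(SSZ, Z)))))))
  [15] S(S(S(S(S(S(add(add(Z, mul(Z, SSSZ)), add(SSZ, Z))))))))
  [16] S(S(S(S(S(S(add(mul(Z, SSSZ), add(SSZ, Z))))))))
  [17] S(S(S(S(S(S(add(Z, add(SSZ, Z))))))))
  [18] S(S(S(S(S(S(add(SSZ, Z)))))))
  [19] S(S(S(S(S(S(S(add(SZ, Z))))))))
  [20] S(S(S(S(S(S(S(S(add(Z, Z)))))))))
  [21] S^8(Z)

Answer: normal form = S^8(Z)  (in 21 steps)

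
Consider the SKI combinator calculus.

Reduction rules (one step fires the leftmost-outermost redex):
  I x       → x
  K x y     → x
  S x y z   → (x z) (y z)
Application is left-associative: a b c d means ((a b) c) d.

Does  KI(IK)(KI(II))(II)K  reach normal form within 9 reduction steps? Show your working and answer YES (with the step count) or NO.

  start: KI(IK)(KI(II))(II)K
  →1  I(KI(II))(II)K
  →2  KI(II)(II)K
  →3  I(II)K
  →4  IIK
  →5  IK
  →6  K

Answer: YES — reaches normal form K in 6 ≤ 9 steps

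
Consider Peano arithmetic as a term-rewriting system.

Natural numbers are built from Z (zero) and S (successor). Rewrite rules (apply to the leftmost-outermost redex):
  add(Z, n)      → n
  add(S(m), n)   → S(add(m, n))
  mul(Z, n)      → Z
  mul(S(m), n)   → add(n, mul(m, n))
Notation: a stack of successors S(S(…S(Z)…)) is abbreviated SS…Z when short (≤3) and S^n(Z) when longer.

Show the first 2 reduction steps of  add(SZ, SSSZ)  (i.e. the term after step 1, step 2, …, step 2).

  start: add(SZ, SSSZ)
  →1  S(add(Z, SSSZ))
  →2  S^4(Z)

Answer: after 2 steps: S^4(Z)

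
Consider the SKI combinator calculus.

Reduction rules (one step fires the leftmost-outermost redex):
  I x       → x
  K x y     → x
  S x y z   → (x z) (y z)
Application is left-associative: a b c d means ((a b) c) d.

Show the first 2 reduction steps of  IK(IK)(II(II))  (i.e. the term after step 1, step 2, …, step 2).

Answer: after 2 steps: IK

Working:
  start: IK(IK)(II(II))
  →1  K(IK)(II(II))
  →2  IK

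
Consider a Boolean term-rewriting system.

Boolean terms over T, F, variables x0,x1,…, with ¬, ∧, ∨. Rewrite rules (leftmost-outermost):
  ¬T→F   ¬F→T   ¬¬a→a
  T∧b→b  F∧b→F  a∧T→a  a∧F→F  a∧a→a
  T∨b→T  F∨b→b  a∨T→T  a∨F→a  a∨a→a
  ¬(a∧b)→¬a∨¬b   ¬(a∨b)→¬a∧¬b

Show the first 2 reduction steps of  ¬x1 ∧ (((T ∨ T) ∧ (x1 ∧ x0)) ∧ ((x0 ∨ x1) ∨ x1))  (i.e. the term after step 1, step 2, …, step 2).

Answer: after 2 steps: ¬x1 ∧ ((x1 ∧ x0) ∧ ((x0 ∨ x1) ∨ x1))

Working:
  start: ¬x1 ∧ (((T ∨ T) ∧ (x1 ∧ x0)) ∧ ((x0 ∨ x1) ∨ x1))
  [1] ¬x1 ∧ ((T ∧ (x1 ∧ x0)) ∧ ((x0 ∨ x1) ∨ x1))
  [2] ¬x1 ∧ ((x1 ∧ x0) ∧ ((x0 ∨ x1) ∨ x1))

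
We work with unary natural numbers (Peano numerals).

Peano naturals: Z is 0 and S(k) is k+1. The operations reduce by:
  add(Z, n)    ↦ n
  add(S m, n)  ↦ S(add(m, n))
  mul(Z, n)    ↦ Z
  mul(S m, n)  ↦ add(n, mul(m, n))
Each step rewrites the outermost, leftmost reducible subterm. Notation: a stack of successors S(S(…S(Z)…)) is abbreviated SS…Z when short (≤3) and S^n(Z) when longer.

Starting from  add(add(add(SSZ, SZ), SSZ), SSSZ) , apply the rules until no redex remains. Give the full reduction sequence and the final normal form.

Answer: normal form = S^8(Z)  (in 13 steps)

Derivation:
  start: add(add(add(SSZ, SZ), SSZ), SSSZ)
  step 1: add(add(S(add(SZ, SZ)), SSZ), SSSZ)
  step 2: add(S(add(add(SZ, SZ), SSZ)), SSSZ)
  step 3: S(add(add(add(SZ, SZ), SSZ), SSSZ))
  step 4: S(add(add(S(add(Z, SZ)), SSZ), SSSZ))
  step 5: S(add(S(add(add(Z, SZ), SSZ)), SSSZ))
  step 6: S(S(add(add(add(Z, SZ), SSZ), SSSZ)))
  step 7: S(S(add(add(SZ, SSZ), SSSZ)))
  step 8: S(S(add(S(add(Z, SSZ)), SSSZ)))
  step 9: S(S(S(add(add(Z, SSZ), SSSZ))))
  step 10: S(S(S(add(SSZ, SSSZ))))
  step 11: S(S(S(S(add(SZ, SSSZ)))))
  step 12: S(S(S(S(S(add(Z, SSSZ))))))
  step 13: S^8(Z)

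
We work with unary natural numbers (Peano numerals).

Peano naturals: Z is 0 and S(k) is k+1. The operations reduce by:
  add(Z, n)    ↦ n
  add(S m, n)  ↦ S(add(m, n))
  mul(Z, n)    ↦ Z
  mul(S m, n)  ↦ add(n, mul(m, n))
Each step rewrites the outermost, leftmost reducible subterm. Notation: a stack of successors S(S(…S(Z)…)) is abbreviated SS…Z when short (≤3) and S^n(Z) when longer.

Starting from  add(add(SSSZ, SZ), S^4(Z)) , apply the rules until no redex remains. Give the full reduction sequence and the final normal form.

  start: add(add(SSSZ, SZ), S^4(Z))
  [1] add(S(add(SSZ, SZ)), S^4(Z))
  [2] S(add(add(SSZ, SZ), S^4(Z)))
  [3] S(add(S(add(SZ, SZ)), S^4(Z)))
  [4] S(S(add(add(SZ, SZ), S^4(Z))))
  [5] S(S(add(S(add(Z, SZ)), S^4(Z))))
  [6] S(S(S(add(add(Z, SZ), S^4(Z)))))
  [7] S(S(S(add(SZ, S^4(Z)))))
  [8] S(S(S(S(add(Z, S^4(Z))))))
  [9] S^8(Z)

Answer: normal form = S^8(Z)  (in 9 steps)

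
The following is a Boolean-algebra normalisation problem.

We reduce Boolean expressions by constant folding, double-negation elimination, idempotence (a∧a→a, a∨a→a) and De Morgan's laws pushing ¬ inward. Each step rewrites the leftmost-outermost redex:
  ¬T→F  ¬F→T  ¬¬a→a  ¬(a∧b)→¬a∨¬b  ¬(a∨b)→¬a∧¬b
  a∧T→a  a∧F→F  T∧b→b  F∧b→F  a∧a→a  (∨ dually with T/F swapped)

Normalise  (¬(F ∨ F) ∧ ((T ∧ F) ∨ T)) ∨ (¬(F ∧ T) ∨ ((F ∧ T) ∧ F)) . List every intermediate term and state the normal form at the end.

Answer: normal form = T  (in 6 steps)

Reduction:
  start: (¬(F ∨ F) ∧ ((T ∧ F) ∨ T)) ∨ (¬(F ∧ T) ∨ ((F ∧ T) ∧ F))
  [1] ((¬F ∧ ¬F) ∧ ((T ∧ F) ∨ T)) ∨ (¬(F ∧ T) ∨ ((F ∧ T) ∧ F))
  [2] (¬F ∧ ((T ∧ F) ∨ T)) ∨ (¬(F ∧ T) ∨ ((F ∧ T) ∧ F))
  [3] (T ∧ ((T ∧ F) ∨ T)) ∨ (¬(F ∧ T) ∨ ((F ∧ T) ∧ F))
  [4] ((T ∧ F) ∨ T) ∨ (¬(F ∧ T) ∨ ((F ∧ T) ∧ F))
  [5] T ∨ (¬(F ∧ T) ∨ ((F ∧ T) ∧ F))
  [6] T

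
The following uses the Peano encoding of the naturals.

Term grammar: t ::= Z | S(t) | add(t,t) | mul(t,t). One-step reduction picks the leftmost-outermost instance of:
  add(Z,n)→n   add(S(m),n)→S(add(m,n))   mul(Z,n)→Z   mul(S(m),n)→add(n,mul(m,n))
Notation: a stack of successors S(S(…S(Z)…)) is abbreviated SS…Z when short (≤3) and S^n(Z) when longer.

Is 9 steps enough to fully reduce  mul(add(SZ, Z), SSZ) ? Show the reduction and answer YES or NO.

Answer: YES — reaches normal form SSZ in 7 ≤ 9 steps

Reduction:
  start: mul(add(SZ, Z), SSZ)
  →1  mul(S(add(Z, Z)), SSZ)
  →2  add(SSZ, mul(add(Z, Z), SSZ))
  →3  S(add(SZ, mul(add(Z, Z), SSZ)))
  →4  S(S(add(Z, mul(add(Z, Z), SSZ))))
  →5  S(S(mul(add(Z, Z), SSZ)))
  →6  S(S(mul(Z, SSZ)))
  →7  SSZ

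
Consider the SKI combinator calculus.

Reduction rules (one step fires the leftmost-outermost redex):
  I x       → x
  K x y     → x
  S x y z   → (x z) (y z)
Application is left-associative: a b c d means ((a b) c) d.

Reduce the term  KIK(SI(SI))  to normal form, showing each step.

Answer: normal form = SI(SI)  (in 2 steps)

Working:
  start: KIK(SI(SI))
  →1  I(SI(SI))
  →2  SI(SI)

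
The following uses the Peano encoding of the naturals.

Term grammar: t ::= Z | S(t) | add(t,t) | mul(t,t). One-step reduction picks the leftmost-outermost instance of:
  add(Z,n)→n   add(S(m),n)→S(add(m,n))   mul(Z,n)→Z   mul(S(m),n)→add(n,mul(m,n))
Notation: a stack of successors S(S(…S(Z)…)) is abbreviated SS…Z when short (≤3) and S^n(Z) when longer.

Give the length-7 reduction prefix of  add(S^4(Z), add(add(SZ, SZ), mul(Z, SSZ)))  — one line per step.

Answer: after 7 steps: S(S(S(S(S(add(add(Z, SZ), mul(Z, SSZ)))))))

Reduction:
  start: add(S^4(Z), add(add(SZ, SZ), mul(Z, SSZ)))
  →1  S(add(SSSZ, add(add(SZ, SZ), mul(Z, SSZ))))
  →2  S(S(add(SSZ, add(add(SZ, SZ), mul(Z, SSZ)))))
  →3  S(S(S(add(SZ, add(add(SZ, SZ), mul(Z, SSZ))))))
  →4  S(S(S(S(add(Z, add(add(SZ, SZ), mul(Z, SSZ)))))))
  →5  S(S(S(S(add(add(SZ, SZ), mul(Z, SSZ))))))
  →6  S(S(S(S(add(S(add(Z, SZ)), mul(Z, SSZ))))))
  →7  S(S(S(S(S(add(add(Z, SZ), mul(Z, SSZ)))))))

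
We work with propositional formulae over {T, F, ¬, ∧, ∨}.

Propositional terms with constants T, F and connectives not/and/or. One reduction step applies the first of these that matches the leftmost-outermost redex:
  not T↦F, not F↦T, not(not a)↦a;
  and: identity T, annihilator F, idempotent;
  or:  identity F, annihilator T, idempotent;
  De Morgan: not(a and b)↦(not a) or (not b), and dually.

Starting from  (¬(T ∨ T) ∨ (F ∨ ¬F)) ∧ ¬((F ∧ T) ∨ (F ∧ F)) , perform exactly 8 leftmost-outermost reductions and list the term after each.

  start: (¬(T ∨ T) ∨ (F ∨ ¬F)) ∧ ¬((F ∧ T) ∨ (F ∧ F))
  [1] ((¬T ∧ ¬T) ∨ (F ∨ ¬F)) ∧ ¬((F ∧ T) ∨ (F ∧ F))
  [2] (¬T ∨ (F ∨ ¬F)) ∧ ¬((F ∧ T) ∨ (F ∧ F))
  [3] (F ∨ (F ∨ ¬F)) ∧ ¬((F ∧ T) ∨ (F ∧ F))
  [4] (F ∨ ¬F) ∧ ¬((F ∧ T) ∨ (F ∧ F))
  [5] ¬F ∧ ¬((F ∧ T) ∨ (F ∧ F))
  [6] T ∧ ¬((F ∧ T) ∨ (F ∧ F))
  [7] ¬((F ∧ T) ∨ (F ∧ F))
  [8] ¬(F ∧ T) ∧ ¬(F ∧ F)

Answer: after 8 steps: ¬(F ∧ T) ∧ ¬(F ∧ F)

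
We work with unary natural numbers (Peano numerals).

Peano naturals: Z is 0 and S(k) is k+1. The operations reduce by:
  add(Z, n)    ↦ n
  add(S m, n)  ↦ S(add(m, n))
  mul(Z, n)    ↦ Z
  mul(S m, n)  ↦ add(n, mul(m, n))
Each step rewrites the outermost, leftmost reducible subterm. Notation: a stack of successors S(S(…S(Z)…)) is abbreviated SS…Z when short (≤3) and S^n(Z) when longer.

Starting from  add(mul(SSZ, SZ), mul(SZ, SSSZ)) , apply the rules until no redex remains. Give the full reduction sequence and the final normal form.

Answer: normal form = S^5(Z)  (in 16 steps)

Derivation:
  start: add(mul(SSZ, SZ), mul(SZ, SSSZ))
  →1  add(add(SZ, mul(SZ, SZ)), mul(SZ, SSSZ))
  →2  add(S(add(Z, mul(SZ, SZ))), mul(SZ, SSSZ))
  →3  S(add(add(Z, mul(SZ, SZ)), mul(SZ, SSSZ)))
  →4  S(add(mul(SZ, SZ), mul(SZ, SSSZ)))
  →5  S(add(add(SZ, mul(Z, SZ)), mul(SZ, SSSZ)))
  →6  S(add(S(add(Z, mul(Z, SZ))), mul(SZ, SSSZ)))
  →7  S(S(add(add(Z, mul(Z, SZ)), mul(SZ, SSSZ))))
  →8  S(S(add(mul(Z, SZ), mul(SZ, SSSZ))))
  →9  S(S(add(Z, mul(SZ, SSSZ))))
  →10  S(S(mul(SZ, SSSZ)))
  →11  S(S(add(SSSZ, mul(Z, SSSZ))))
  →12  S(S(S(add(SSZ, mul(Z, SSSZ)))))
  →13  S(S(S(S(add(SZ, mul(Z, SSSZ))))))
  →14  S(S(S(S(S(add(Z, mul(Z, SSSZ)))))))
  →15  S(S(S(S(S(mul(Z, SSSZ))))))
  →16  S^5(Z)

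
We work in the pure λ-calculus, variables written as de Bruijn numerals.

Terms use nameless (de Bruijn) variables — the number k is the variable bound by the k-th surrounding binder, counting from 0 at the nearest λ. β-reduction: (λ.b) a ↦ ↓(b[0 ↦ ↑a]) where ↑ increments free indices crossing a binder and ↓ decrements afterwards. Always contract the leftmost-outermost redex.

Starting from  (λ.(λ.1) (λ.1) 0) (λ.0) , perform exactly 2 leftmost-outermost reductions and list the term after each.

  start: (λ.(λ.1) (λ.1) 0) (λ.0)
  [1] (λ.λ.0) (λ.λ.0) (λ.0)
  [2] (λ.0) (λ.0)

Answer: after 2 steps: (λ.0) (λ.0)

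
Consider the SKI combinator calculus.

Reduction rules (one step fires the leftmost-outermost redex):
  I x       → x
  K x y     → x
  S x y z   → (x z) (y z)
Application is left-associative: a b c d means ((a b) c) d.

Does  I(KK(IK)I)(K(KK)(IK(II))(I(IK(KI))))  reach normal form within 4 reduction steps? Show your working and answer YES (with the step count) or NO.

Answer: YES — reaches normal form I in 3 ≤ 4 steps

Reduction:
  start: I(KK(IK)I)(K(KK)(IK(II))(I(IK(KI))))
  step 1: KK(IK)I(K(KK)(IK(II))(I(IK(KI))))
  step 2: KI(K(KK)(IK(II))(I(IK(KI))))
  step 3: I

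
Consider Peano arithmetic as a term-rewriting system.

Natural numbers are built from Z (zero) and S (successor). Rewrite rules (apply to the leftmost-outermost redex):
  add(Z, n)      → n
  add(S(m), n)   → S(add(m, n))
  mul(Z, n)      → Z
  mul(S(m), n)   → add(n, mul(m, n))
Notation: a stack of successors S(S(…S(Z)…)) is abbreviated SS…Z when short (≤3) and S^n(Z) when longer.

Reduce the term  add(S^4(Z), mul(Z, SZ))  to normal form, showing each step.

  start: add(S^4(Z), mul(Z, SZ))
  [1] S(add(SSSZ, mul(Z, SZ)))
  [2] S(S(add(SSZ, mul(Z, SZ))))
  [3] S(S(S(add(SZ, mul(Z, SZ)))))
  [4] S(S(S(S(add(Z, mul(Z, SZ))))))
  [5] S(S(S(S(mul(Z, SZ)))))
  [6] S^4(Z)

Answer: normal form = S^4(Z)  (in 6 steps)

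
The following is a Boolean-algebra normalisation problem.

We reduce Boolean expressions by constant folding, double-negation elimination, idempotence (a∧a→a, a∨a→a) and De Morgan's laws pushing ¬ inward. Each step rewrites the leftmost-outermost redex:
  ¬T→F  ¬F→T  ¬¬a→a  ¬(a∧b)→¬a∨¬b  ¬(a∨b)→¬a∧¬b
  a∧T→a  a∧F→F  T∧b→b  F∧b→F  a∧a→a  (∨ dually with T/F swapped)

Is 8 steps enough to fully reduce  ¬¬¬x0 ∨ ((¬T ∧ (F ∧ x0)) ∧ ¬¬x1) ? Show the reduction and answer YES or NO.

Answer: YES — reaches normal form ¬x0 in 5 ≤ 8 steps

Reduction:
  start: ¬¬¬x0 ∨ ((¬T ∧ (F ∧ x0)) ∧ ¬¬x1)
  [1] ¬x0 ∨ ((¬T ∧ (F ∧ x0)) ∧ ¬¬x1)
  [2] ¬x0 ∨ ((F ∧ (F ∧ x0)) ∧ ¬¬x1)
  [3] ¬x0 ∨ (F ∧ ¬¬x1)
  [4] ¬x0 ∨ F
  [5] ¬x0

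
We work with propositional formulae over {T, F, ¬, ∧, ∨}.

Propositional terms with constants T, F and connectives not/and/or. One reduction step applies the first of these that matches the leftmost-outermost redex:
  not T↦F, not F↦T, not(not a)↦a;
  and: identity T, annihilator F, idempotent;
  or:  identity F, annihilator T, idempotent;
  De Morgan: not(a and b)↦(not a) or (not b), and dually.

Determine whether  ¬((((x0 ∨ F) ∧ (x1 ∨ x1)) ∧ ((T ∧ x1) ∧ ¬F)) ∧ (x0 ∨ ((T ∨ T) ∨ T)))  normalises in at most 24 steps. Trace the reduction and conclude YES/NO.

  start: ¬((((x0 ∨ F) ∧ (x1 ∨ x1)) ∧ ((T ∧ x1) ∧ ¬F)) ∧ (x0 ∨ ((T ∨ T) ∨ T)))
  →1  ¬(((x0 ∨ F) ∧ (x1 ∨ x1)) ∧ ((T ∧ x1) ∧ ¬F)) ∨ ¬(x0 ∨ ((T ∨ T) ∨ T))
  →2  (¬((x0 ∨ F) ∧ (x1 ∨ x1)) ∨ ¬((T ∧ x1) ∧ ¬F)) ∨ ¬(x0 ∨ ((T ∨ T) ∨ T))
  →3  ((¬(x0 ∨ F) ∨ ¬(x1 ∨ x1)) ∨ ¬((T ∧ x1) ∧ ¬F)) ∨ ¬(x0 ∨ ((T ∨ T) ∨ T))
  →4  (((¬x0 ∧ ¬F) ∨ ¬(x1 ∨ x1)) ∨ ¬((T ∧ x1) ∧ ¬F)) ∨ ¬(x0 ∨ ((T ∨ T) ∨ T))
  →5  (((¬x0 ∧ T) ∨ ¬(x1 ∨ x1)) ∨ ¬((T ∧ x1) ∧ ¬F)) ∨ ¬(x0 ∨ ((T ∨ T) ∨ T))
  →6  ((¬x0 ∨ ¬(x1 ∨ x1)) ∨ ¬((T ∧ x1) ∧ ¬F)) ∨ ¬(x0 ∨ ((T ∨ T) ∨ T))
  →7  ((¬x0 ∨ (¬x1 ∧ ¬x1)) ∨ ¬((T ∧ x1) ∧ ¬F)) ∨ ¬(x0 ∨ ((T ∨ T) ∨ T))
  →8  ((¬x0 ∨ ¬x1) ∨ ¬((T ∧ x1) ∧ ¬F)) ∨ ¬(x0 ∨ ((T ∨ T) ∨ T))
  →9  ((¬x0 ∨ ¬x1) ∨ (¬(T ∧ x1) ∨ ¬¬F)) ∨ ¬(x0 ∨ ((T ∨ T) ∨ T))
  →10  ((¬x0 ∨ ¬x1) ∨ ((¬T ∨ ¬x1) ∨ ¬¬F)) ∨ ¬(x0 ∨ ((T ∨ T) ∨ T))
  →11  ((¬x0 ∨ ¬x1) ∨ ((F ∨ ¬x1) ∨ ¬¬F)) ∨ ¬(x0 ∨ ((T ∨ T) ∨ T))
  →12  ((¬x0 ∨ ¬x1) ∨ (¬x1 ∨ ¬¬F)) ∨ ¬(x0 ∨ ((T ∨ T) ∨ T))
  →13  ((¬x0 ∨ ¬x1) ∨ (¬x1 ∨ F)) ∨ ¬(x0 ∨ ((T ∨ T) ∨ T))
  →14  ((¬x0 ∨ ¬x1) ∨ ¬x1) ∨ ¬(x0 ∨ ((T ∨ T) ∨ T))
  →15  ((¬x0 ∨ ¬x1) ∨ ¬x1) ∨ (¬x0 ∧ ¬((T ∨ T) ∨ T))
  →16  ((¬x0 ∨ ¬x1) ∨ ¬x1) ∨ (¬x0 ∧ (¬(T ∨ T) ∧ ¬T))
  →17  ((¬x0 ∨ ¬x1) ∨ ¬x1) ∨ (¬x0 ∧ ((¬T ∧ ¬T) ∧ ¬T))
  →18  ((¬x0 ∨ ¬x1) ∨ ¬x1) ∨ (¬x0 ∧ (¬T ∧ ¬T))
  →19  ((¬x0 ∨ ¬x1) ∨ ¬x1) ∨ (¬x0 ∧ ¬T)
  →20  ((¬x0 ∨ ¬x1) ∨ ¬x1) ∨ (¬x0 ∧ F)
  →21  ((¬x0 ∨ ¬x1) ∨ ¬x1) ∨ F
  →22  (¬x0 ∨ ¬x1) ∨ ¬x1

Answer: YES — reaches normal form (¬x0 ∨ ¬x1) ∨ ¬x1 in 22 ≤ 24 steps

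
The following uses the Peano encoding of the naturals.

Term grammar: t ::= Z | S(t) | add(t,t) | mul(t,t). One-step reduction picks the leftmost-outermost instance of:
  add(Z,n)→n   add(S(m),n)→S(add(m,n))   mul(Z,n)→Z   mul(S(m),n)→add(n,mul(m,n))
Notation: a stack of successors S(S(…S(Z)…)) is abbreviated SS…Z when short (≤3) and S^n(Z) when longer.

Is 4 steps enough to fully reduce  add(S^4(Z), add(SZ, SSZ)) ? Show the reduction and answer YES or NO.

  start: add(S^4(Z), add(SZ, SSZ))
  step 1: S(add(SSSZ, add(SZ, SSZ)))
  step 2: S(S(add(SSZ, add(SZ, SSZ))))
  step 3: S(S(S(add(SZ, add(SZ, SSZ)))))
  step 4: S(S(S(S(add(Z, add(SZ, SSZ))))))

Answer: NO — after 4 steps the term is S(S(S(S(add(Z, add(SZ, SSZ)))))), not yet normal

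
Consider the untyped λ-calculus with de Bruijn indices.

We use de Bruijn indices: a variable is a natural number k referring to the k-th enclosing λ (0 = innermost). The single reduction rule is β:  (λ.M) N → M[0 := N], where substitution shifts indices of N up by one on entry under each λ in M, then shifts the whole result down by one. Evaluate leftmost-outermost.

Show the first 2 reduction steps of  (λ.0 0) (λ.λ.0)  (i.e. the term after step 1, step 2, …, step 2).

Answer: after 2 steps: λ.0

Reduction:
  start: (λ.0 0) (λ.λ.0)
  →1  (λ.λ.0) (λ.λ.0)
  →2  λ.0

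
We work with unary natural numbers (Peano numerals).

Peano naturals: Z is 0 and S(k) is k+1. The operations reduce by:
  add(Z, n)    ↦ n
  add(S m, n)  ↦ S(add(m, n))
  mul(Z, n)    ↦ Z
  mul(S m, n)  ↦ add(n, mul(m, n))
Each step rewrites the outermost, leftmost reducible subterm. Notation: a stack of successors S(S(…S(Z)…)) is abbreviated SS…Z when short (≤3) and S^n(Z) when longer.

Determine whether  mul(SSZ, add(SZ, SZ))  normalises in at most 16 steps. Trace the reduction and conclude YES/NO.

  start: mul(SSZ, add(SZ, SZ))
  →1  add(add(SZ, SZ), mul(SZ, add(SZ, SZ)))
  →2  add(S(add(Z, SZ)), mul(SZ, add(SZ, SZ)))
  →3  S(add(add(Z, SZ), mul(SZ, add(SZ, SZ))))
  →4  S(add(SZ, mul(SZ, add(SZ, SZ))))
  →5  S(S(add(Z, mul(SZ, add(SZ, SZ)))))
  →6  S(S(mul(SZ, add(SZ, SZ))))
  →7  S(S(add(add(SZ, SZ), mul(Z, add(SZ, SZ)))))
  →8  S(S(add(S(add(Z, SZ)), mul(Z, add(SZ, SZ)))))
  →9  S(S(S(add(add(Z, SZ), mul(Z, add(SZ, SZ))))))
  →10  S(S(S(add(SZ, mul(Z, add(SZ, SZ))))))
  →11  S(S(S(S(add(Z, mul(Z, add(SZ, SZ)))))))
  →12  S(S(S(S(mul(Z, add(SZ, SZ))))))
  →13  S^4(Z)

Answer: YES — reaches normal form S^4(Z) in 13 ≤ 16 steps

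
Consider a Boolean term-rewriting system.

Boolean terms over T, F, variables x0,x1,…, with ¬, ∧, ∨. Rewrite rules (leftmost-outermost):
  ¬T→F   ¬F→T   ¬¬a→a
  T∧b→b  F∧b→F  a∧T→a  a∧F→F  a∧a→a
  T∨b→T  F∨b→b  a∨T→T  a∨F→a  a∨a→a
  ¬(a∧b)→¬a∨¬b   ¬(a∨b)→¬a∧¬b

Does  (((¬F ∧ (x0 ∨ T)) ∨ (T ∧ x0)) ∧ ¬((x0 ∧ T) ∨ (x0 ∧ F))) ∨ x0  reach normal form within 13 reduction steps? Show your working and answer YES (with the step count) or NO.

  start: (((¬F ∧ (x0 ∨ T)) ∨ (T ∧ x0)) ∧ ¬((x0 ∧ T) ∨ (x0 ∧ F))) ∨ x0
  [1] (((T ∧ (x0 ∨ T)) ∨ (T ∧ x0)) ∧ ¬((x0 ∧ T) ∨ (x0 ∧ F))) ∨ x0
  [2] (((x0 ∨ T) ∨ (T ∧ x0)) ∧ ¬((x0 ∧ T) ∨ (x0 ∧ F))) ∨ x0
  [3] ((T ∨ (T ∧ x0)) ∧ ¬((x0 ∧ T) ∨ (x0 ∧ F))) ∨ x0
  [4] (T ∧ ¬((x0 ∧ T) ∨ (x0 ∧ F))) ∨ x0
  [5] ¬((x0 ∧ T) ∨ (x0 ∧ F)) ∨ x0
  [6] (¬(x0 ∧ T) ∧ ¬(x0 ∧ F)) ∨ x0
  [7] ((¬x0 ∨ ¬T) ∧ ¬(x0 ∧ F)) ∨ x0
  [8] ((¬x0 ∨ F) ∧ ¬(x0 ∧ F)) ∨ x0
  [9] (¬x0 ∧ ¬(x0 ∧ F)) ∨ x0
  [10] (¬x0 ∧ (¬x0 ∨ ¬F)) ∨ x0
  [11] (¬x0 ∧ (¬x0 ∨ T)) ∨ x0
  [12] (¬x0 ∧ T) ∨ x0
  [13] ¬x0 ∨ x0

Answer: YES — reaches normal form ¬x0 ∨ x0 in 13 ≤ 13 steps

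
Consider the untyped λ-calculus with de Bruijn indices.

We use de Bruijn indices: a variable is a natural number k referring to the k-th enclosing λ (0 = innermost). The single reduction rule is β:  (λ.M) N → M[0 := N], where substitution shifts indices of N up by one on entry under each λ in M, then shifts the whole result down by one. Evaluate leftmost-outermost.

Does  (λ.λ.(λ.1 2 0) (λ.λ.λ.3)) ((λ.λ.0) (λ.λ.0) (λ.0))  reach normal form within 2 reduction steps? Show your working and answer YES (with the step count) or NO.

  start: (λ.λ.(λ.1 2 0) (λ.λ.λ.3)) ((λ.λ.0) (λ.λ.0) (λ.0))
  step 1: λ.(λ.1 ((λ.λ.0) (λ.λ.0) (λ.0)) 0) (λ.λ.λ.3)
  step 2: λ.0 ((λ.λ.0) (λ.λ.0) (λ.0)) (λ.λ.λ.3)

Answer: NO — after 2 steps the term is λ.0 ((λ.λ.0) (λ.λ.0) (λ.0)) (λ.λ.λ.3), not yet normal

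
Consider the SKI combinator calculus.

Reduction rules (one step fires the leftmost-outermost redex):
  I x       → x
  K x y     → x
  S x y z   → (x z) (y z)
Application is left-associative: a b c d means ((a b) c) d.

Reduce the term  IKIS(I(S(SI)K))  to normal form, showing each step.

Answer: normal form = S(SI)K  (in 4 steps)

Reduction:
  start: IKIS(I(S(SI)K))
  [1] KIS(I(S(SI)K))
  [2] I(I(S(SI)K))
  [3] I(S(SI)K)
  [4] S(SI)K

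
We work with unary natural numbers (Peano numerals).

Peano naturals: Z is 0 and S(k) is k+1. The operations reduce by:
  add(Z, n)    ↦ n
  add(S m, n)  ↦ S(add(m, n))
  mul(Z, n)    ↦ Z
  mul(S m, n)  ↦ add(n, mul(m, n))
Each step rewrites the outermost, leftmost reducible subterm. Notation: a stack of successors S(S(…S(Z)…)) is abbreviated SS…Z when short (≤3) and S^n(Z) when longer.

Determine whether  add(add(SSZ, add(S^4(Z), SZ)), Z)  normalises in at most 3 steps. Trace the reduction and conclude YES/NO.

Answer: NO — after 3 steps the term is S(add(S(add(Z, add(S^4(Z), SZ))), Z)), not yet normal

Working:
  start: add(add(SSZ, add(S^4(Z), SZ)), Z)
  step 1: add(S(add(SZ, add(S^4(Z), SZ))), Z)
  step 2: S(add(add(SZ, add(S^4(Z), SZ)), Z))
  step 3: S(add(S(add(Z, add(S^4(Z), SZ))), Z))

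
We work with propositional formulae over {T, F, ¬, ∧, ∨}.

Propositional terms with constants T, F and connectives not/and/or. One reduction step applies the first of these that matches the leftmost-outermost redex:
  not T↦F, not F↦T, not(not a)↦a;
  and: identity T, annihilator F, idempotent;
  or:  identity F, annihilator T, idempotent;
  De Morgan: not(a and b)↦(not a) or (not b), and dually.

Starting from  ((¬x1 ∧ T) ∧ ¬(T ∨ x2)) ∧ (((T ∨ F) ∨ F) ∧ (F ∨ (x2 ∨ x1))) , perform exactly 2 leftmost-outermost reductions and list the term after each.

Answer: after 2 steps: (¬x1 ∧ (¬T ∧ ¬x2)) ∧ (((T ∨ F) ∨ F) ∧ (F ∨ (x2 ∨ x1)))

Working:
  start: ((¬x1 ∧ T) ∧ ¬(T ∨ x2)) ∧ (((T ∨ F) ∨ F) ∧ (F ∨ (x2 ∨ x1)))
  [1] (¬x1 ∧ ¬(T ∨ x2)) ∧ (((T ∨ F) ∨ F) ∧ (F ∨ (x2 ∨ x1)))
  [2] (¬x1 ∧ (¬T ∧ ¬x2)) ∧ (((T ∨ F) ∨ F) ∧ (F ∨ (x2 ∨ x1)))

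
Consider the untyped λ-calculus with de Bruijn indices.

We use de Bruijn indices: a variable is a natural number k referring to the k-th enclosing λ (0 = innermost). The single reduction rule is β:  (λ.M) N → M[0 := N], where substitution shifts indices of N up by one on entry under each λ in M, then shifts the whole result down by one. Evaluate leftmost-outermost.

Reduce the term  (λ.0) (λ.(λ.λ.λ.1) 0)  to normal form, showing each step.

  start: (λ.0) (λ.(λ.λ.λ.1) 0)
  step 1: λ.(λ.λ.λ.1) 0
  step 2: λ.λ.λ.1

Answer: normal form = λ.λ.λ.1  (in 2 steps)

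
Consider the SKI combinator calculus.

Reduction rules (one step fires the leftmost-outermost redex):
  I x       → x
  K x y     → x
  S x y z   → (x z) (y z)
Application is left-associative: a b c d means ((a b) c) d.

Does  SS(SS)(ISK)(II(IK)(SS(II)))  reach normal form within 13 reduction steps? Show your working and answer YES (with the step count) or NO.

Answer: NO — after 13 steps the term is S(K(SSI))(SK(IK(SS(II)))), not yet normal

Working:
  start: SS(SS)(ISK)(II(IK)(SS(II)))
  [1] S(ISK)(SS(ISK))(II(IK)(SS(II)))
  [2] ISK(II(IK)(SS(II)))(SS(ISK)(II(IK)(SS(II))))
  [3] SK(II(IK)(SS(II)))(SS(ISK)(II(IK)(SS(II))))
  [4] K(SS(ISK)(II(IK)(SS(II))))(II(IK)(SS(II))(SS(ISK)(II(IK)(SS(II)))))
  [5] SS(ISK)(II(IK)(SS(II)))
  [6] S(II(IK)(SS(II)))(ISK(II(IK)(SS(II))))
  [7] S(I(IK)(SS(II)))(ISK(II(IK)(SS(II))))
  [8] S(IK(SS(II)))(ISK(II(IK)(SS(II))))
  [9] S(K(SS(II)))(ISK(II(IK)(SS(II))))
  [10] S(K(SSI))(ISK(II(IK)(SS(II))))
  [11] S(K(SSI))(SK(II(IK)(SS(II))))
  [12] S(K(SSI))(SK(I(IK)(SS(II))))
  [13] S(K(SSI))(SK(IK(SS(II))))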